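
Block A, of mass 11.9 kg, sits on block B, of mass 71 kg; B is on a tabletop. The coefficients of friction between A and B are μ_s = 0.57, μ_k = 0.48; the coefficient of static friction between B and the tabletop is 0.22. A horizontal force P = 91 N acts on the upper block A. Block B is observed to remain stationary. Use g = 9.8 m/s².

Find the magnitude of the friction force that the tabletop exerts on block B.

f ≈ 56 N

Normal force at the A–B interface: N₁ = m_A g = 116.6 N.
So the A–B interface can sustain at most μ_s N₁ = 66.47 N of static friction.
Since P = 91 N > 66.47 N, A slides on B; the A–B friction is kinetic: f₁ = μ_k N₁ = 0.48×116.6 = 56 N.
By Newton's third law B feels 56 N forward from A. With B stationary, the floor's static friction on B balances it: f₂ = 56 N (well within μ_s(m_A+m_B)g = 178.7 N).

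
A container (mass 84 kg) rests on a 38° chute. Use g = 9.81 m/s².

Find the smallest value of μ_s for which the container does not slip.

At the slip threshold m g sin θ = μ_s m g cos θ, so μ_s,min = tan θ.
μ_s,min = tan 38° = 0.781.

μ_s,min ≈ 0.781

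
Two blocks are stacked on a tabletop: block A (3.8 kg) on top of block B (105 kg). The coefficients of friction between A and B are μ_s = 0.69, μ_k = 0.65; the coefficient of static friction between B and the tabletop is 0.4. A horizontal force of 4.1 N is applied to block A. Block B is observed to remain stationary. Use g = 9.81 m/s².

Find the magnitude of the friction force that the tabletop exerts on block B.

Normal force at the A–B interface: N₁ = m_A g = 37.28 N.
So the A–B interface can sustain at most μ_s N₁ = 25.72 N of static friction.
P = 4.1 N is within that limit, so A and B move together (both at rest); the A–B friction is simply f₁ = P = 4.1 N.
By Newton's third law B feels 4.1 N forward from A. With B stationary, the floor's static friction on B balances it: f₂ = 4.1 N (well within μ_s(m_A+m_B)g = 426.9 N).

f ≈ 4.1 N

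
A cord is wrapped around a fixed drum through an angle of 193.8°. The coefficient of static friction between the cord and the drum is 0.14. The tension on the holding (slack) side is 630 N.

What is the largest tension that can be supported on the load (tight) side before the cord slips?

At impending slip the capstan equation gives T₂/T₁ = e^{μβ} with β in radians.
β = 193.8° × π/180 = 3.382 rad.
e^{μβ} = e^{0.14×3.382} = 1.606.
T₂ = T₁ · e^{μβ} = 630 × 1.606 = 1010 N.

T_max ≈ 1010 N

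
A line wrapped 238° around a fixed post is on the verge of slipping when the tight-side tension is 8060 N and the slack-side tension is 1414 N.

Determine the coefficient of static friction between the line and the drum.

μ ≈ 0.419

T₂/T₁ = e^{μβ} → μ = ln(T₂/T₁)/β.
β = 238° = 4.154 rad.
μ = ln(8060/1414)/4.154 = ln(5.7)/4.154 = 0.419.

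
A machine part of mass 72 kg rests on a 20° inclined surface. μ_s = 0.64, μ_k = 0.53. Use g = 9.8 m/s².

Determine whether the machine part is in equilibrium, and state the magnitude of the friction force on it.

N = m g cos θ = 663 N.
Down-slope weight component: m g sin θ = 241 N.
μ_s N = 424 N.
241 ≤ 424 N, so it stays put; friction = 241 N.

f ≈ 241 N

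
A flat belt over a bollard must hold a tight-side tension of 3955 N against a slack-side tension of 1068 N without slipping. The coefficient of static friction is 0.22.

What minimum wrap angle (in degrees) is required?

T₂/T₁ = e^{μβ} → β = ln(T₂/T₁)/μ.
β = ln(3955/1068)/0.22 = 1.309/0.22 = 5.951 rad.
In degrees: β = 5.951 × 180/π = 341°.

β_min ≈ 341°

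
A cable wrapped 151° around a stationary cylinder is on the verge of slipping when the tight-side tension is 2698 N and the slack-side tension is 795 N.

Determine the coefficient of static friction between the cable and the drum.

μ ≈ 0.464

T₂/T₁ = e^{μβ} → μ = ln(T₂/T₁)/β.
β = 151° = 2.635 rad.
μ = ln(2698/795)/2.635 = ln(3.394)/2.635 = 0.464.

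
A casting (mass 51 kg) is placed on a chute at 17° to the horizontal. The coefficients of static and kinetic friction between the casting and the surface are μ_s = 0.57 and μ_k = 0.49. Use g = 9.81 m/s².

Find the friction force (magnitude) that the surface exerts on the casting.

Perpendicular to the surface, N = m g cos θ = 51·9.81·cos 17° = 478.4 N.
For equilibrium along the incline, friction must balance the weight component: f = m g sin θ = 146.3 N up the slope.
The static-friction ceiling is μ_s N = 0.57 × 478.4 = 272.7 N.
Since |146.3| ≤ 272.7 N, the casting remains in static equilibrium and friction takes exactly the required value.

f ≈ 146 N (up the incline)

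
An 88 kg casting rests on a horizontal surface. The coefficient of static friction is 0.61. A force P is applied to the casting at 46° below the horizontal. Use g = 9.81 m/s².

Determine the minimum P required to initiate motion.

P ≈ 2060 N

N = m g + P sin α (the push presses the casting into the horizontal surface).
At impending slip, P cos α = μ_s N = μ_s (m g + P sin α).
Solving: P (cos α − μ_s sin α) = μ_s m g → P = 0.61×863/(cos 46° − 0.61 sin 46°) = 527/0.2559 = 2060 N.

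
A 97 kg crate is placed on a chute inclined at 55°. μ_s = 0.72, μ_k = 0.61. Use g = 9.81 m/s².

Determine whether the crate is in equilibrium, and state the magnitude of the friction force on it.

N = m g cos θ = 546 N.
Down-slope weight component: m g sin θ = 779 N.
μ_s N = 393 N.
779 > 393 N, so it slides; kinetic friction f = μ_k N = 0.61×546 = 333 N.

f ≈ 333 N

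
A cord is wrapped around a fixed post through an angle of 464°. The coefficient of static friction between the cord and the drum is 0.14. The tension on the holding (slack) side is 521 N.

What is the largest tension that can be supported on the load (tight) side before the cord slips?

T_max ≈ 1620 N

At impending slip the capstan equation gives T₂/T₁ = e^{μβ} with β in radians.
β = 464° × π/180 = 8.098 rad.
e^{μβ} = e^{0.14×8.098} = 3.107.
T₂ = T₁ · e^{μβ} = 521 × 3.107 = 1620 N.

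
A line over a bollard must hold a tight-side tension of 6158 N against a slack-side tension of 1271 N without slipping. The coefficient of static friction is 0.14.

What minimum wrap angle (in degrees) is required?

T₂/T₁ = e^{μβ} → β = ln(T₂/T₁)/μ.
β = ln(6158/1271)/0.14 = 1.578/0.14 = 11.27 rad.
In degrees: β = 11.27 × 180/π = 646°.

β_min ≈ 646°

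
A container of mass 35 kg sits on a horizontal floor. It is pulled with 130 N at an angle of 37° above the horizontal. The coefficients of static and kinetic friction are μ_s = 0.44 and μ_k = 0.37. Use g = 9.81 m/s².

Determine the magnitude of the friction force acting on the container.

f ≈ 104 N

The vertical component of P reduces the normal force: N = m g − P sin α = 343.4 − 78.24 = 265.1 N.
For equilibrium, f = P cos α = 130×cos 37° = 103.8 N.
μ_s N = 0.44 × 265.1 = 116.7 N.
Since 103.8 N does not exceed the limit, the container stays at rest and f = 104 N.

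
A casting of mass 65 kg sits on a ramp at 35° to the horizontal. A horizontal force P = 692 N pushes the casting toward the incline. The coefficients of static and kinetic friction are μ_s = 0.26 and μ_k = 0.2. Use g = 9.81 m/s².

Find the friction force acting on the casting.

f ≈ 201 N (down the incline)

Normal direction: N = m g cos θ + P sin θ = 919.2 N.
Parallel to the incline: P cos θ − m g sin θ = 566.9 − 365.7 = 201.1 N; the friction needed to balance this is 201.1 N acting down the slope.
Maximum static friction: μ_s N = 0.26 × 919.2 = 239 N.
|f_req| = 201.1 ≤ 239 N → the casting is in equilibrium; friction equals the required value.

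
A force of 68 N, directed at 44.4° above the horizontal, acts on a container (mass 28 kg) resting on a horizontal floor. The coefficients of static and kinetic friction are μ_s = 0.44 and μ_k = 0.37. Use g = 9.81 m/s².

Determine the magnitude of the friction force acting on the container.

The vertical component of P reduces the normal force: N = m g − P sin α = 274.7 − 47.58 = 227.1 N.
Horizontally, friction must balance P cos α = 48.58 N.
μ_s N = 0.44 × 227.1 = 99.93 N.
48.58 ≤ 99.93 N → static; friction equals the required 48.6 N.

f ≈ 48.6 N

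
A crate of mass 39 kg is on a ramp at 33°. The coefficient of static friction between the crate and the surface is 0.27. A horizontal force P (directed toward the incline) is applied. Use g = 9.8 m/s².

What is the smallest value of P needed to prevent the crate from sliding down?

P_min ≈ 123 N

The crate tends to slide down (tan θ > μ_s), so at the point of impending slip friction acts up-slope at its limit: f = μ_s N.
Perpendicular to the incline: N = m g cos θ + P sin θ.
Along the incline: P cos θ + μ_s N = m g sin θ, i.e. P cos θ + μ_s (m g cos θ + P sin θ) = m g sin θ.
Solving, P (cos θ + μ_s sin θ) = m g (sin θ − μ_s cos θ), so P = 382×0.3182/0.9857 = 123 N.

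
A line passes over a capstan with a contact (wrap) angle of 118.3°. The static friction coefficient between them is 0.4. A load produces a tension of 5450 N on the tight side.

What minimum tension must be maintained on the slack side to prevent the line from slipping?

Capstan equation at impending slip: T_tight/T_slack = e^{μβ}.
β = 118.3° = 2.065 rad; e^{μβ} = e^{0.4×2.065} = 2.284.
T_slack = T_tight / e^{μβ} = 5450 / 2.284 = 2390 N.

T_min ≈ 2390 N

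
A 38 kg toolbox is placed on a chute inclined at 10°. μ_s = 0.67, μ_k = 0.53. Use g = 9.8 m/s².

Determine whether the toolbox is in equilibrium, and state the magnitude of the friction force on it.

N = m g cos θ = 367 N.
Down-slope weight component: m g sin θ = 64.7 N.
μ_s N = 246 N.
64.7 ≤ 246 N, so it stays put; friction = 64.7 N.

f ≈ 64.7 N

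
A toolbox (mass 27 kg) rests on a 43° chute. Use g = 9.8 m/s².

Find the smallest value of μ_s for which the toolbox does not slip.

At the slip threshold m g sin θ = μ_s m g cos θ, so μ_s,min = tan θ.
μ_s,min = tan 43° = 0.933.

μ_s,min ≈ 0.933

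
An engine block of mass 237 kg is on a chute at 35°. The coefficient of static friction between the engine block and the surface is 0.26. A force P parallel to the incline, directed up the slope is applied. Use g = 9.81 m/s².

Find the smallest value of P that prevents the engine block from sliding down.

The engine block tends to slide down (tan θ > μ_s), so at the point of impending slip friction acts up-slope at its limit: f = μ_s N.
P is parallel to the surface, so N = m g cos θ = 1900 N.
Along the incline: P + μ_s N = m g sin θ, so P = 1330 − 0.26×1900 = 838 N.

P_min ≈ 838 N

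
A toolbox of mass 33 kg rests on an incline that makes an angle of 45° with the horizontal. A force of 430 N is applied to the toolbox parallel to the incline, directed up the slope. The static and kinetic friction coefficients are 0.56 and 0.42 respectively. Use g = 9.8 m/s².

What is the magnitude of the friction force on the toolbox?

f ≈ 96 N (down the incline)

The normal reaction is N = m g cos θ = 228.7 N.
For equilibrium along the incline the friction force must supply f = m g sin θ − P = 228.7 − 430 = -201.3 N (positive meaning up-slope).
Static friction can supply at most μ_s N = 128.1 N.
Since |-201.3| > 128.1 N, static friction cannot hold it; the toolbox slides up the incline and kinetic friction applies: f = μ_k N = 0.42 × 228.7 = 96 N.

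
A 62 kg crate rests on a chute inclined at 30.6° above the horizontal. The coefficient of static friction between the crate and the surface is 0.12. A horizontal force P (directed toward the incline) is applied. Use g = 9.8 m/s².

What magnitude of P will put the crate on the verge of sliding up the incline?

At impending motion up the slope, friction acts down-slope at its limit: f = μ_s N.
Perpendicular to the incline: N = m g cos θ + P sin θ.
Along the incline: P cos θ = m g sin θ + μ_s N = m g sin θ + μ_s (m g cos θ + P sin θ).
Solving, P (cos θ − μ_s sin θ) = m g (sin θ + μ_s cos θ), so P = 62×9.8×(sin 30.6° + 0.12 cos 30.6°)/(cos 30.6° − 0.12 sin 30.6°) = 608×0.6123/0.7997 = 465 N.

P ≈ 465 N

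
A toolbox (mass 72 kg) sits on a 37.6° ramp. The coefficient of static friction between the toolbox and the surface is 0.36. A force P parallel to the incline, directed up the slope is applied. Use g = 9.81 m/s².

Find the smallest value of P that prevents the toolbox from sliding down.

P_min ≈ 229 N

The toolbox tends to slide down (tan θ > μ_s), so at the point of impending slip friction acts up-slope at its limit: f = μ_s N.
P is parallel to the surface, so N = m g cos θ = 560 N.
Along the incline: P + μ_s N = m g sin θ, so P = 431 − 0.36×560 = 229 N.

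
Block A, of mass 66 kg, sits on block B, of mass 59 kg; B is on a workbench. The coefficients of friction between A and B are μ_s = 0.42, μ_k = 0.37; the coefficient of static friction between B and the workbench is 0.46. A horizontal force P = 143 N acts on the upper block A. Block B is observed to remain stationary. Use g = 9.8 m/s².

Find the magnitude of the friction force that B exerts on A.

Between the blocks, N₁ = m_A g = 646.8 N.
So the A–B interface can sustain at most μ_s N₁ = 271.7 N of static friction.
P = 143 N is within that limit, so A and B move together (both at rest); the A–B friction is simply f₁ = P = 143 N.
B experiences an equal 143 N forward from A (third law). B is in equilibrium, so the floor supplies f₂ = 143 N of static friction (limit μ_s(m_A+m_B)g = 563.5 N, not exceeded).

f ≈ 143 N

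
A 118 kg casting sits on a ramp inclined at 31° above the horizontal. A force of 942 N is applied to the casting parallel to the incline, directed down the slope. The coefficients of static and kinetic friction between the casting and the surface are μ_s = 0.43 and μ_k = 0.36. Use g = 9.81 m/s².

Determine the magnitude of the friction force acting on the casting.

f ≈ 357 N (up the incline)

Perpendicular to the surface, N = m g cos θ = 118·9.81·cos 31° = 992.2 N.
The friction needed for equilibrium is m g sin θ + P = 596.2 + 942 = 1538 N, measured positive up-slope.
Static friction can supply at most μ_s N = 426.7 N.
|1538| exceeds 426.7 N, so the casting slips down-slope; friction is kinetic, f = μ_k N = 0.36×992.2 = 357 N.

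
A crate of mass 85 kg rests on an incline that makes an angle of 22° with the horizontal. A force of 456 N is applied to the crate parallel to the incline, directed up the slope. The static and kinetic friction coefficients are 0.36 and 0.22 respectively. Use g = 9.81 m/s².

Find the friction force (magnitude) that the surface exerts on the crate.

f ≈ 144 N (down the incline)

The normal reaction is N = m g cos θ = 773.1 N.
Parallel to the incline, ΣF = 0 gives f = m g sin θ − P = 312.4 − 456 = -143.6 N (up-slope positive).
The static-friction ceiling is μ_s N = 0.36 × 773.1 = 278.3 N.
Since |-143.6| ≤ 278.3 N, the crate remains in static equilibrium and friction takes exactly the required value.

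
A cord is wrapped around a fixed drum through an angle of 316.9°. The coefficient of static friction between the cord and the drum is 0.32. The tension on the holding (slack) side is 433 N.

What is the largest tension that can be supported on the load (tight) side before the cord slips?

At impending slip the capstan equation gives T₂/T₁ = e^{μβ} with β in radians.
β = 316.9° × π/180 = 5.531 rad.
e^{μβ} = e^{0.32×5.531} = 5.87.
T₂ = T₁ · e^{μβ} = 433 × 5.87 = 2540 N.

T_max ≈ 2540 N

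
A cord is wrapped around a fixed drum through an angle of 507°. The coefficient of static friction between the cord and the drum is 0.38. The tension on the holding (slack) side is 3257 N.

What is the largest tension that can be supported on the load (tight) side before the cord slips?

T_max ≈ 94000 N

At impending slip the capstan equation gives T₂/T₁ = e^{μβ} with β in radians.
β = 507° × π/180 = 8.849 rad.
e^{μβ} = e^{0.38×8.849} = 28.86.
T₂ = T₁ · e^{μβ} = 3257 × 28.86 = 94000 N.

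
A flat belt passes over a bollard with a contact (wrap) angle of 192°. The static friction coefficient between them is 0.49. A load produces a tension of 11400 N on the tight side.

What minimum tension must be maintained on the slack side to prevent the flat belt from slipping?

Capstan equation at impending slip: T_tight/T_slack = e^{μβ}.
β = 192° = 3.351 rad; e^{μβ} = e^{0.49×3.351} = 5.166.
T_slack = T_tight / e^{μβ} = 11400 / 5.166 = 2210 N.

T_min ≈ 2210 N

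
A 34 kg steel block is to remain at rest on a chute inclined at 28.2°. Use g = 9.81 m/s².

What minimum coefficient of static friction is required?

At the slip threshold m g sin θ = μ_s m g cos θ, so μ_s,min = tan θ.
μ_s,min = tan 28.2° = 0.536.

μ_s,min ≈ 0.536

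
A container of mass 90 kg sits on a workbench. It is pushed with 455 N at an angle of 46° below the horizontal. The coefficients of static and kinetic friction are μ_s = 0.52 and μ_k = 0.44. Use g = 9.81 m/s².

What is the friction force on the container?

N = m g + P sin α = 882.9 + 455×sin 46° = 1210 N.
The horizontal driving force is P cos α = 316.1 N, so equilibrium needs friction f = 316.1 N.
The static-friction limit is μ_s N = 629.3 N.
Since 316.1 N does not exceed the limit, the container stays at rest and f = 316 N.

f ≈ 316 N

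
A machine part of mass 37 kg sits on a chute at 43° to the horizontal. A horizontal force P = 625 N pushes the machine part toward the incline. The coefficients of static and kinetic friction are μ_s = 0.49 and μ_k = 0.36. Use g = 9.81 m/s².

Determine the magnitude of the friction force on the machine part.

Normal direction: N = m g cos θ + P sin θ = 691.7 N.
Parallel to the incline: P cos θ − m g sin θ = 457.1 − 247.5 = 209.6 N; the friction needed to balance this is 209.6 N acting down the slope.
The limit of static friction is μ_s N = 338.9 N.
|f_req| = 209.6 ≤ 338.9 N → the machine part is in equilibrium; friction equals the required value.

f ≈ 210 N (down the incline)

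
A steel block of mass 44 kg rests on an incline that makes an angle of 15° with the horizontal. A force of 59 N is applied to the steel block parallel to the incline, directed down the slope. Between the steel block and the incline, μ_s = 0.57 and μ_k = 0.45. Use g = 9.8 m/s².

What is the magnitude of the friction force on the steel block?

f ≈ 171 N (up the incline)

Normal force: N = m g cos θ = 44 × 9.8 × cos 15° = 416.5 N.
Parallel to the incline, ΣF = 0 gives f = m g sin θ + P = 111.6 + 59 = 170.6 N (up-slope positive).
The static-friction ceiling is μ_s N = 0.57 × 416.5 = 237.4 N.
Since |170.6| ≤ 237.4 N, the steel block remains in static equilibrium and friction takes exactly the required value.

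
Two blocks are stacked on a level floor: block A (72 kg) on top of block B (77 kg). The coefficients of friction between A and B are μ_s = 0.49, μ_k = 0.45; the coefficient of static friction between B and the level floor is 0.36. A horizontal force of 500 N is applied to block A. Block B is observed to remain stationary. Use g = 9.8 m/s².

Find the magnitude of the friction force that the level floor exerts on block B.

Between the blocks, N₁ = m_A g = 705.6 N.
So the A–B interface can sustain at most μ_s N₁ = 345.7 N of static friction.
Since P = 500 N > 345.7 N, A slides on B; the A–B friction is kinetic: f₁ = μ_k N₁ = 0.45×705.6 = 318 N.
B experiences an equal 318 N forward from A (third law). B is in equilibrium, so the floor supplies f₂ = 318 N of static friction (limit μ_s(m_A+m_B)g = 525.7 N, not exceeded).

f ≈ 318 N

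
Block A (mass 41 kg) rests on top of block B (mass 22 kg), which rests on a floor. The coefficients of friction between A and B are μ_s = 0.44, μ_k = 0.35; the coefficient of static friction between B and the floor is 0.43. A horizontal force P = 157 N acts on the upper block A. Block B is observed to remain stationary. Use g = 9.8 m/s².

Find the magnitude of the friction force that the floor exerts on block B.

The normal force B exerts on A is simply A's weight, N₁ = 401.8 N.
Maximum static friction on A from B: μ_s N₁ = 0.44×401.8 = 176.8 N.
Since P = 157 N ≤ 176.8 N, A does not slip on B; friction on A equals P = 157 N.
B experiences an equal 157 N forward from A (third law). B is in equilibrium, so the floor supplies f₂ = 157 N of static friction (limit μ_s(m_A+m_B)g = 265.5 N, not exceeded).

f ≈ 157 N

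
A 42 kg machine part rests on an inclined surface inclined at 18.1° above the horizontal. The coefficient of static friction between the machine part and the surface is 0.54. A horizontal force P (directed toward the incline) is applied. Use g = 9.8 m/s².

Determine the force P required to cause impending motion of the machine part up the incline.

At impending motion up the slope, friction acts down-slope at its limit: f = μ_s N.
Perpendicular to the incline: N = m g cos θ + P sin θ.
Along the incline: P cos θ = m g sin θ + μ_s N = m g sin θ + μ_s (m g cos θ + P sin θ).
Solving, P (cos θ − μ_s sin θ) = m g (sin θ + μ_s cos θ), so P = 42×9.8×(sin 18.1° + 0.54 cos 18.1°)/(cos 18.1° − 0.54 sin 18.1°) = 412×0.824/0.7828 = 433 N.

P ≈ 433 N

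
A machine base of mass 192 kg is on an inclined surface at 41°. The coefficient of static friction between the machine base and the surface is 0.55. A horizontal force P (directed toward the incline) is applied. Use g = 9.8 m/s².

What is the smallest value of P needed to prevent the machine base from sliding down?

P_min ≈ 406 N

The machine base tends to slide down (tan θ > μ_s), so at the point of impending slip friction acts up-slope at its limit: f = μ_s N.
Perpendicular to the incline: N = m g cos θ + P sin θ.
Along the incline: P cos θ + μ_s N = m g sin θ, i.e. P cos θ + μ_s (m g cos θ + P sin θ) = m g sin θ.
Solving, P (cos θ + μ_s sin θ) = m g (sin θ − μ_s cos θ), so P = 1880×0.241/1.116 = 406 N.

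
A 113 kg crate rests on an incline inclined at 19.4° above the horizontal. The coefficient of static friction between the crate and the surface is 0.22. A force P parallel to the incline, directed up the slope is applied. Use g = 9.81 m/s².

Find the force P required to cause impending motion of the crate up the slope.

At impending motion up the slope, friction acts down-slope at its limit: f = μ_s N.
P is parallel to the surface, so N = m g cos θ = 1050 N.
Along the incline: P = m g sin θ + μ_s N = 368 + 0.22×1050 = 598 N.

P ≈ 598 N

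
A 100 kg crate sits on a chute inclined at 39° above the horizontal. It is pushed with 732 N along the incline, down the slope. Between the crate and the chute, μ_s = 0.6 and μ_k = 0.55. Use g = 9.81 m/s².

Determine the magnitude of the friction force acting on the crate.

Perpendicular to the surface, N = m g cos θ = 100·9.81·cos 39° = 762.4 N.
For equilibrium along the incline the friction force must supply f = m g sin θ + P = 617.4 + 732 = 1349 N (positive meaning up-slope).
Static friction can supply at most μ_s N = 457.4 N.
|1349| exceeds 457.4 N, so the crate slips down-slope; friction is kinetic, f = μ_k N = 0.55×762.4 = 419 N.

f ≈ 419 N (up the incline)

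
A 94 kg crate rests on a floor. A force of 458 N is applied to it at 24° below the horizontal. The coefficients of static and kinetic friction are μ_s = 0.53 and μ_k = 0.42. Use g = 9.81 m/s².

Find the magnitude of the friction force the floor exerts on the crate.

f ≈ 418 N

Vertical equilibrium gives N = m g + P sin α = 1108 N.
Horizontally, friction must balance P cos α = 418.4 N.
The static-friction limit is μ_s N = 587.5 N.
Since 418.4 N does not exceed the limit, the crate stays at rest and f = 418 N.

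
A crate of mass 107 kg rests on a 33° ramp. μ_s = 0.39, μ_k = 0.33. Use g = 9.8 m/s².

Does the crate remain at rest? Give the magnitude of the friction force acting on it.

N = m g cos θ = 879 N.
Down-slope weight component: m g sin θ = 571 N.
μ_s N = 343 N.
571 > 343 N, so it slides; kinetic friction f = μ_k N = 0.33×879 = 290 N.

f ≈ 290 N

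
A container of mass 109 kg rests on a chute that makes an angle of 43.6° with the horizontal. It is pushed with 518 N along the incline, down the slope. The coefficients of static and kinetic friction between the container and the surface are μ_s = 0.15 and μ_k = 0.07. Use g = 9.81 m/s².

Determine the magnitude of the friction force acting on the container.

The normal reaction is N = m g cos θ = 774.3 N.
Parallel to the incline, ΣF = 0 gives f = m g sin θ + P = 737.4 + 518 = 1255 N (up-slope positive).
Maximum static friction available: μ_s N = 0.15 × 774.3 = 116.2 N.
|1255| exceeds 116.2 N, so the container slips down-slope; friction is kinetic, f = μ_k N = 0.07×774.3 = 54.2 N.

f ≈ 54.2 N (up the incline)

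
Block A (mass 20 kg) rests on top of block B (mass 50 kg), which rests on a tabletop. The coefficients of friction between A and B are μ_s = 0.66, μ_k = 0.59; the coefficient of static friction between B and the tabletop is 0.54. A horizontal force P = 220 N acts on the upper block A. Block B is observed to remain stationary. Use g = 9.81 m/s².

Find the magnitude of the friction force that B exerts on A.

f ≈ 116 N

Normal force at the A–B interface: N₁ = m_A g = 196.2 N.
So the A–B interface can sustain at most μ_s N₁ = 129.5 N of static friction.
P = 220 N exceeds that limit, so A slips over B and the interface friction becomes kinetic: f₁ = μ_k N₁ = 0.59×196.2 = 116 N.
By Newton's third law B feels 116 N forward from A. With B stationary, the floor's static friction on B balances it: f₂ = 116 N (well within μ_s(m_A+m_B)g = 370.8 N).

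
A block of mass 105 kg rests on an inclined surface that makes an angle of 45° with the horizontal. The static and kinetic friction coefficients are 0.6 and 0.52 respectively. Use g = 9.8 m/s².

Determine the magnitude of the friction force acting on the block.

f ≈ 378 N (up the incline)

Normal force: N = m g cos θ = 105 × 9.8 × cos 45° = 727.6 N.
Along the slope the weight component is m g sin θ = 727.6 N; friction must supply exactly this, acting up-slope.
Static friction can supply at most μ_s N = 436.6 N.
|727.6| exceeds 436.6 N, so the block slips down-slope; friction is kinetic, f = μ_k N = 0.52×727.6 = 378 N.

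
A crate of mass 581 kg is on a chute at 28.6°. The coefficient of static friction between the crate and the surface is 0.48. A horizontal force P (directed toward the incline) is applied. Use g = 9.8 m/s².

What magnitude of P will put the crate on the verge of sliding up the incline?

P ≈ 7910 N

At impending motion up the slope, friction acts down-slope at its limit: f = μ_s N.
Perpendicular to the incline: N = m g cos θ + P sin θ.
Along the incline: P cos θ = m g sin θ + μ_s N = m g sin θ + μ_s (m g cos θ + P sin θ).
Solving, P (cos θ − μ_s sin θ) = m g (sin θ + μ_s cos θ), so P = 581×9.8×(sin 28.6° + 0.48 cos 28.6°)/(cos 28.6° − 0.48 sin 28.6°) = 5690×0.9001/0.6482 = 7910 N.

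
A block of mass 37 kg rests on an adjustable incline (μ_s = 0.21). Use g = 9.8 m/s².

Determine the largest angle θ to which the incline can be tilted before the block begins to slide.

At the slip threshold, m g sin θ = μ_s · m g cos θ, so tan θ = μ_s.
θ_max = arctan(0.21) = 11.9°.

θ_max ≈ 11.9°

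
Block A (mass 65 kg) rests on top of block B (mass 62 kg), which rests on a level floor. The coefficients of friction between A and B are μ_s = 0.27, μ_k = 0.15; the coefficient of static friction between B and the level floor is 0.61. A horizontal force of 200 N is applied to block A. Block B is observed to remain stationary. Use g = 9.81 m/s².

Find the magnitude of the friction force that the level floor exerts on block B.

f ≈ 95.6 N

Normal force at the A–B interface: N₁ = m_A g = 637.6 N.
Maximum static friction on A from B: μ_s N₁ = 0.27×637.6 = 172.2 N.
Since P = 200 N > 172.2 N, A slides on B; the A–B friction is kinetic: f₁ = μ_k N₁ = 0.15×637.6 = 95.6 N.
By Newton's third law B feels 95.6 N forward from A. With B stationary, the floor's static friction on B balances it: f₂ = 95.6 N (well within μ_s(m_A+m_B)g = 760 N).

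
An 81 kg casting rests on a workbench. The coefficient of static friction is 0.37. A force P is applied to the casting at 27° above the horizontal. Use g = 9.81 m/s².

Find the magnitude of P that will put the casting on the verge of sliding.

P ≈ 278 N

N = m g − P sin α (the pull lifts the casting).
At impending slip, P cos α = μ_s N = μ_s (m g − P sin α).
Solving: P (cos α + μ_s sin α) = μ_s m g → P = 0.37×795/(cos 27° + 0.37 sin 27°) = 294/1.059 = 278 N.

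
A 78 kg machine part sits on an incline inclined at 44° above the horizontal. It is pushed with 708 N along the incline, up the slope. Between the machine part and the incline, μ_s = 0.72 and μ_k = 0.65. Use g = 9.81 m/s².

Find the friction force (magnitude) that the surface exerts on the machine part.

Perpendicular to the surface, N = m g cos θ = 78·9.81·cos 44° = 550.4 N.
The friction needed for equilibrium is m g sin θ − P = 531.5 − 708 = -176.5 N, measured positive up-slope.
Maximum static friction available: μ_s N = 0.72 × 550.4 = 396.3 N.
Since |-176.5| ≤ 396.3 N, static friction is sufficient; f equals the required value, not μ_s N.

f ≈ 176 N (down the incline)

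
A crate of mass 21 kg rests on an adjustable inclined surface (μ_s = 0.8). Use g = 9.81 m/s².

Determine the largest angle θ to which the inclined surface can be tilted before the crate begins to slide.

θ_max ≈ 38.7°

At the slip threshold, m g sin θ = μ_s · m g cos θ, so tan θ = μ_s.
θ_max = arctan(0.8) = 38.7°.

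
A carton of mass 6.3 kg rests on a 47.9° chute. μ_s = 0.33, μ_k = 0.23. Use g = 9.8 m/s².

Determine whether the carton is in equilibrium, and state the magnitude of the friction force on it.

f ≈ 9.52 N

N = m g cos θ = 41.4 N.
Down-slope weight component: m g sin θ = 45.8 N.
μ_s N = 13.7 N.
45.8 > 13.7 N, so it slides; kinetic friction f = μ_k N = 0.23×41.4 = 9.52 N.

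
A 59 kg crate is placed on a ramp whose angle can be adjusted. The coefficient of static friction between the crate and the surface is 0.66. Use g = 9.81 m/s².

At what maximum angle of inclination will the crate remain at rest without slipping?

θ_max ≈ 33.4°

At the slip threshold, m g sin θ = μ_s · m g cos θ, so tan θ = μ_s.
θ_max = arctan(0.66) = 33.4°.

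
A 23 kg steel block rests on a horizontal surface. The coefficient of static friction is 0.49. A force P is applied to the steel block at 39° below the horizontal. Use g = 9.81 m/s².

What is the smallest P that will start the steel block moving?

P ≈ 236 N

N = m g + P sin α (the push presses the steel block into the horizontal surface).
At impending slip, P cos α = μ_s N = μ_s (m g + P sin α).
Solving: P (cos α − μ_s sin α) = μ_s m g → P = 0.49×226/(cos 39° − 0.49 sin 39°) = 111/0.4688 = 236 N.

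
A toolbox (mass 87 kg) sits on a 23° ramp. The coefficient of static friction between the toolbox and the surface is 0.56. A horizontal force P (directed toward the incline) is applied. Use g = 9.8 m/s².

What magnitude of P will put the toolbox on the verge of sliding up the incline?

At impending motion up the slope, friction acts down-slope at its limit: f = μ_s N.
Perpendicular to the incline: N = m g cos θ + P sin θ.
Along the incline: P cos θ = m g sin θ + μ_s N = m g sin θ + μ_s (m g cos θ + P sin θ).
Solving, P (cos θ − μ_s sin θ) = m g (sin θ + μ_s cos θ), so P = 87×9.8×(sin 23° + 0.56 cos 23°)/(cos 23° − 0.56 sin 23°) = 853×0.9062/0.7017 = 1100 N.

P ≈ 1100 N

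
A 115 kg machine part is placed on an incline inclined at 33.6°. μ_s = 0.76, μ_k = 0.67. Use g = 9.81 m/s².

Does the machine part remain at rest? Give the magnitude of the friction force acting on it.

f ≈ 624 N

N = m g cos θ = 940 N.
Down-slope weight component: m g sin θ = 624 N.
μ_s N = 714 N.
624 ≤ 714 N, so it stays put; friction = 624 N.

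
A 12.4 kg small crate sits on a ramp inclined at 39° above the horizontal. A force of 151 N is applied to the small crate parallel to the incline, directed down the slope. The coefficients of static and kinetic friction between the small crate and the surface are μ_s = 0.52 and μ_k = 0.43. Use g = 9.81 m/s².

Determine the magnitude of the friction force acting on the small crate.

f ≈ 40.7 N (up the incline)

Normal force: N = m g cos θ = 12.4 × 9.81 × cos 39° = 94.54 N.
The friction needed for equilibrium is m g sin θ + P = 76.55 + 151 = 227.6 N, measured positive up-slope.
The static-friction ceiling is μ_s N = 0.52 × 94.54 = 49.16 N.
|227.6| exceeds 49.16 N, so the small crate slips down-slope; friction is kinetic, f = μ_k N = 0.43×94.54 = 40.7 N.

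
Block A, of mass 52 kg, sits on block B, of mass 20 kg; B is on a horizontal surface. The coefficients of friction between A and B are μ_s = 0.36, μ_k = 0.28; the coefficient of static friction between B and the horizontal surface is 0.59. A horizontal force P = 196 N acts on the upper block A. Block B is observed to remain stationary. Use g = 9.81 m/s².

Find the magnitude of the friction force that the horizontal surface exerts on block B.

The normal force B exerts on A is simply A's weight, N₁ = 510.1 N.
So the A–B interface can sustain at most μ_s N₁ = 183.6 N of static friction.
Since P = 196 N > 183.6 N, A slides on B; the A–B friction is kinetic: f₁ = μ_k N₁ = 0.28×510.1 = 143 N.
B experiences an equal 143 N forward from A (third law). B is in equilibrium, so the floor supplies f₂ = 143 N of static friction (limit μ_s(m_A+m_B)g = 416.7 N, not exceeded).

f ≈ 143 N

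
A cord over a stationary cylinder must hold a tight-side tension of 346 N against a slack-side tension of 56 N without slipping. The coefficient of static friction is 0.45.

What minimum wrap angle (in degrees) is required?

T₂/T₁ = e^{μβ} → β = ln(T₂/T₁)/μ.
β = ln(346/56)/0.45 = 1.821/0.45 = 4.047 rad.
In degrees: β = 4.047 × 180/π = 232°.

β_min ≈ 232°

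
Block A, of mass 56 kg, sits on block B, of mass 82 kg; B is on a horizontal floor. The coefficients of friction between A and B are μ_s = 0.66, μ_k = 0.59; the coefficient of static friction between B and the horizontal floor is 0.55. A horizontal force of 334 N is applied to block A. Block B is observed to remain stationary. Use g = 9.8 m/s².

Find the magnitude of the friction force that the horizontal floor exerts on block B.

The normal force B exerts on A is simply A's weight, N₁ = 548.8 N.
So the A–B interface can sustain at most μ_s N₁ = 362.2 N of static friction.
P = 334 N is within that limit, so A and B move together (both at rest); the A–B friction is simply f₁ = P = 334 N.
By Newton's third law B feels 334 N forward from A. With B stationary, the floor's static friction on B balances it: f₂ = 334 N (well within μ_s(m_A+m_B)g = 743.8 N).

f ≈ 334 N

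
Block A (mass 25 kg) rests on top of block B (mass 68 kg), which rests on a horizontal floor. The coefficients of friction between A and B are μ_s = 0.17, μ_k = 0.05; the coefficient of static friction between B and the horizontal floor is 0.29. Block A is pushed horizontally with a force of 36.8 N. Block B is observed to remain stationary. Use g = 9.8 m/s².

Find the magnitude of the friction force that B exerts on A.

f ≈ 36.8 N

The normal force B exerts on A is simply A's weight, N₁ = 245 N.
So the A–B interface can sustain at most μ_s N₁ = 41.65 N of static friction.
Since P = 36.8 N ≤ 41.65 N, A does not slip on B; friction on A equals P = 36.8 N.
By Newton's third law B feels 36.8 N forward from A. With B stationary, the floor's static friction on B balances it: f₂ = 36.8 N (well within μ_s(m_A+m_B)g = 264.3 N).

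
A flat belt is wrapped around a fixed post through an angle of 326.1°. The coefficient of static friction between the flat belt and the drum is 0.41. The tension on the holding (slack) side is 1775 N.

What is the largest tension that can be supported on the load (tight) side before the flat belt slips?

T_max ≈ 18300 N

At impending slip the capstan equation gives T₂/T₁ = e^{μβ} with β in radians.
β = 326.1° × π/180 = 5.692 rad.
e^{μβ} = e^{0.41×5.692} = 10.31.
T₂ = T₁ · e^{μβ} = 1775 × 10.31 = 18300 N.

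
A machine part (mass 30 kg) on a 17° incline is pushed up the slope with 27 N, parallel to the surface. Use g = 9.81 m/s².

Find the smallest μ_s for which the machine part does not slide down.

μ_s,min ≈ 0.21

N = m g cos θ = 281.4 N.
Friction must make up the shortfall along the incline: f = m g sin θ − P = 86.04 − 27 = 59.04 N.
At the threshold f = μ_s N, so μ_s,min = 59.04/281.4 = 0.21.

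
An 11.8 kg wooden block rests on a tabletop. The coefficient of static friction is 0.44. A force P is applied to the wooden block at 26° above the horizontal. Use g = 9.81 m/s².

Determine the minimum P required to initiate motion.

N = m g − P sin α (the pull lifts the wooden block).
At impending slip, P cos α = μ_s N = μ_s (m g − P sin α).
Solving: P (cos α + μ_s sin α) = μ_s m g → P = 0.44×116/(cos 26° + 0.44 sin 26°) = 50.9/1.092 = 46.7 N.

P ≈ 46.7 N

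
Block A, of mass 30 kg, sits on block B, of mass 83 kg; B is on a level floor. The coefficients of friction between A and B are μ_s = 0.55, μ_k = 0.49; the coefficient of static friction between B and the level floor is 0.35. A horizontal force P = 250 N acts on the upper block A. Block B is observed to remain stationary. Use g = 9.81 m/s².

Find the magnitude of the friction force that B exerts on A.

f ≈ 144 N

The normal force B exerts on A is simply A's weight, N₁ = 294.3 N.
Maximum static friction on A from B: μ_s N₁ = 0.55×294.3 = 161.9 N.
Since P = 250 N > 161.9 N, A slides on B; the A–B friction is kinetic: f₁ = μ_k N₁ = 0.49×294.3 = 144 N.
B experiences an equal 144 N forward from A (third law). B is in equilibrium, so the floor supplies f₂ = 144 N of static friction (limit μ_s(m_A+m_B)g = 388 N, not exceeded).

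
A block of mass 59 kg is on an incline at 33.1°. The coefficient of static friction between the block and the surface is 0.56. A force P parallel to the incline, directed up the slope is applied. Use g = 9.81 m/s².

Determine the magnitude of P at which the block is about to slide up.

P ≈ 588 N

At impending motion up the slope, friction acts down-slope at its limit: f = μ_s N.
P is parallel to the surface, so N = m g cos θ = 485 N.
Along the incline: P = m g sin θ + μ_s N = 316 + 0.56×485 = 588 N.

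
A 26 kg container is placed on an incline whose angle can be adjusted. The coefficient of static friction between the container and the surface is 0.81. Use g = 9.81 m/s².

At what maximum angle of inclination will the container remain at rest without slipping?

θ_max ≈ 39°

At the slip threshold, m g sin θ = μ_s · m g cos θ, so tan θ = μ_s.
θ_max = arctan(0.81) = 39°.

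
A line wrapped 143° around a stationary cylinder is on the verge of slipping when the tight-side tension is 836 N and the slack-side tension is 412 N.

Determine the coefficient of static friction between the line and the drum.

T₂/T₁ = e^{μβ} → μ = ln(T₂/T₁)/β.
β = 143° = 2.496 rad.
μ = ln(836/412)/2.496 = ln(2.029)/2.496 = 0.284.

μ ≈ 0.284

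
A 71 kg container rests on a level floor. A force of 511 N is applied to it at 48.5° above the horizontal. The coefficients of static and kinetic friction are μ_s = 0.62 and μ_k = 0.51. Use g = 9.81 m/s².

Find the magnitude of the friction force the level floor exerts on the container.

f ≈ 160 N

N = m g − P sin α = 696.5 − 511×sin 48.5° = 313.8 N.
The horizontal driving force is P cos α = 338.6 N, so equilibrium needs friction f = 338.6 N.
The static-friction limit is μ_s N = 194.6 N.
The required friction exceeds μ_s N, so the container moves and f = μ_k N = 160 N.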